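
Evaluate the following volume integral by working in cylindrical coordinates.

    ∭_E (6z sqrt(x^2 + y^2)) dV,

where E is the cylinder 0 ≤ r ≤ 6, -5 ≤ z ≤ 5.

In cylindrical coordinates, x = r cos(θ), y = r sin(θ), z = z, and dV = r dr dθ dz.

The integrand becomes 6r z, so

    ∭_E (6z sqrt(x^2 + y^2)) dV = ∫_{0}^{2π} ∫_{0}^{6} ∫_{-5}^{5} (6r z) · r dz dr dθ.

Inner (z): 0.
Middle (r from 0 to 6): 0.
Outer (θ): 0.

Therefore the triple integral equals 0.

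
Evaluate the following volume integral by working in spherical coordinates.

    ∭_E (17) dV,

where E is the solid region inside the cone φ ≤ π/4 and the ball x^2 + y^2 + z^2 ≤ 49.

In spherical coordinates, x = ρ sin(φ) cos(θ), y = ρ sin(φ) sin(θ), z = ρ cos(φ), and dV = ρ^2 sin(φ) dρ dφ dθ.

The integrand becomes 17, so

    ∭_E (17) dV = ∫_{0}^{2π} ∫_{0}^{π/4} ∫_{0}^{7} (17) · ρ^2 sin(φ) dρ dφ dθ.

Inner (ρ): 5831sin(φ)/3.
Middle (φ): 5831/3 - 5831sqrt(2)/6.
Outer (θ): 5831π (2 - sqrt(2))/3.

Therefore the triple integral equals 5831π (2 - sqrt(2))/3.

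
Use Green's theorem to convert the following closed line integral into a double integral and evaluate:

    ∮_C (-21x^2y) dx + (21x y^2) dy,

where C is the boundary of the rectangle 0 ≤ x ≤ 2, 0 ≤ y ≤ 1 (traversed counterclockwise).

Green's theorem converts the closed line integral into a double integral over the enclosed region D:

    ∮_C P dx + Q dy = ∬_D (∂Q/∂x - ∂P/∂y) dA.

Here P = -21x^2y, Q = 21x y^2, so

    ∂Q/∂x = 21y^2,    ∂P/∂y = -21x^2,
    ∂Q/∂x - ∂P/∂y = 21x^2 + 21y^2.

D is the region 0 ≤ x ≤ 2, 0 ≤ y ≤ 1. Evaluating the double integral:

    ∬_D (21x^2 + 21y^2) dA = ∫_0^{2} ∫_0^{1} (21x^2 + 21y^2) dy dx.

Inner (y from 0 to 1): 21x^2 + 7.
Outer (x from 0 to 2): 70.

Therefore ∮_C P dx + Q dy = 70.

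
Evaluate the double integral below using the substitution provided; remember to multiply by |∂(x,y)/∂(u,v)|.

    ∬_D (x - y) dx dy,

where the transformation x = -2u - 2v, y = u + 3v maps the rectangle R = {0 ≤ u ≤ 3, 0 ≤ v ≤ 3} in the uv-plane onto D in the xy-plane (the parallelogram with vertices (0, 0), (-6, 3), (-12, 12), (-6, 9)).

Compute the Jacobian determinant of (x, y) with respect to (u, v):

    ∂(x,y)/∂(u,v) = | -2  -2 | = (-2)(3) - (-2)(1) = -4.
                   | 1  3 |

Its absolute value is |J| = 4 (the area scaling factor).

Substituting x = -2u - 2v, y = u + 3v into the integrand,

    x - y → -3u - 5v,

so the integral becomes

    ∬_R (-3u - 5v) · |J| du dv = ∫_0^3 ∫_0^3 (-12u - 20v) dv du.

Inner (v): -36u - 90.
Outer (u): -432.

Therefore ∬_D (x - y) dx dy = -432.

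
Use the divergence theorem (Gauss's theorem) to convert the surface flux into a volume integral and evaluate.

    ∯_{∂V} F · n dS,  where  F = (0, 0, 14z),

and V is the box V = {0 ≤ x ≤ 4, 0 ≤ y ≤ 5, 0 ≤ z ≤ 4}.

By the divergence theorem,

    ∯_{∂V} F · n dS = ∭_V (∇ · F) dV.

Compute the divergence:
    ∇ · F = ∂F_x/∂x + ∂F_y/∂y + ∂F_z/∂z = 0 + 0 + 14 = 14.

V is a rectangular box, so dV = dx dy dz with 0 ≤ x ≤ 4, 0 ≤ y ≤ 5, 0 ≤ z ≤ 4.

Integrate (14) over V as an iterated integral:

    ∭_V (∇·F) dV = ∫_0^{4} ∫_0^{5} ∫_0^{4} (14) dz dy dx.

Inner (z from 0 to 4): 56.
Middle (y from 0 to 5): 280.
Outer (x from 0 to 4): 1120.

Therefore ∯_{∂V} F · n dS = 1120.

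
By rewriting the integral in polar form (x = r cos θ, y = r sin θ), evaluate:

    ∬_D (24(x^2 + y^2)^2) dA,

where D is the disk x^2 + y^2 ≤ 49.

The region D is 0 ≤ r ≤ 7, 0 ≤ θ ≤ 2π in polar coordinates, where x = r cos(θ), y = r sin(θ), and dA = r dr dθ.

Under the substitution, the integrand becomes 24r^4, so

    ∬_D (24(x^2 + y^2)^2) dA = ∫_{0}^{2π} ∫_{0}^{7} (24r^4) · r dr dθ.

Inner integral (in r): ∫_{0}^{7} (24r^4) · r dr = 470596.

Outer integral (in θ): ∫_{0}^{2π} (470596) dθ = 941192π.

Therefore ∬_D (24(x^2 + y^2)^2) dA = 941192π.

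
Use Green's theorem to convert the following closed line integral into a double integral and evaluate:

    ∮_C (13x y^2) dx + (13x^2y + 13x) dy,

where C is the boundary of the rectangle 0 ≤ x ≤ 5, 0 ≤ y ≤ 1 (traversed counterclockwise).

Green's theorem converts the closed line integral into a double integral over the enclosed region D:

    ∮_C P dx + Q dy = ∬_D (∂Q/∂x - ∂P/∂y) dA.

Here P = 13x y^2, Q = 13x^2y + 13x, so

    ∂Q/∂x = 26x y + 13,    ∂P/∂y = 26x y,
    ∂Q/∂x - ∂P/∂y = 13.

D is the region 0 ≤ x ≤ 5, 0 ≤ y ≤ 1. Evaluating the double integral:

    ∬_D (13) dA = ∫_0^{5} ∫_0^{1} (13) dy dx.

Inner (y from 0 to 1): 13.
Outer (x from 0 to 5): 65.

Therefore ∮_C P dx + Q dy = 65.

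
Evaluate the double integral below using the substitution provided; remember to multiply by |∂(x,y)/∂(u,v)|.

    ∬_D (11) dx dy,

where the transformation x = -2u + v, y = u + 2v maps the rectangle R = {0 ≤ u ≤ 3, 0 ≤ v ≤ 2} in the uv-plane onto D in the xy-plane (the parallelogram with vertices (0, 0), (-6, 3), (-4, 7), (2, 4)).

Compute the Jacobian determinant of (x, y) with respect to (u, v):

    ∂(x,y)/∂(u,v) = | -2  1 | = (-2)(2) - (1)(1) = -5.
                   | 1  2 |

Its absolute value is |J| = 5 (the area scaling factor).

Substituting x = -2u + v, y = u + 2v into the integrand,

    11 → 11,

so the integral becomes

    ∬_R (11) · |J| du dv = ∫_0^3 ∫_0^2 (55) dv du.

Inner (v): 110.
Outer (u): 330.

Therefore ∬_D (11) dx dy = 330.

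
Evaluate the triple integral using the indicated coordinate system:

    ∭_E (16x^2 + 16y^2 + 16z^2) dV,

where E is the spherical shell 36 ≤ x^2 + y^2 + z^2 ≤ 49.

In spherical coordinates, x = ρ sin(φ) cos(θ), y = ρ sin(φ) sin(θ), z = ρ cos(φ), and dV = ρ^2 sin(φ) dρ dφ dθ.

The integrand becomes 16ρ^2, so

    ∭_E (16x^2 + 16y^2 + 16z^2) dV = ∫_{0}^{2π} ∫_{0}^{π} ∫_{6}^{7} (16ρ^2) · ρ^2 sin(φ) dρ dφ dθ.

Inner (ρ): 144496sin(φ)/5.
Middle (φ): 288992/5.
Outer (θ): 577984π/5.

Therefore the triple integral equals 577984π/5.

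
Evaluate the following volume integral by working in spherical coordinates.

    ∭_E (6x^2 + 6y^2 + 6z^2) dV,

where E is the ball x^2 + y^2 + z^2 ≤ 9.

In spherical coordinates, x = ρ sin(φ) cos(θ), y = ρ sin(φ) sin(θ), z = ρ cos(φ), and dV = ρ^2 sin(φ) dρ dφ dθ.

The integrand becomes 6ρ^2, so

    ∭_E (6x^2 + 6y^2 + 6z^2) dV = ∫_{0}^{2π} ∫_{0}^{π} ∫_{0}^{3} (6ρ^2) · ρ^2 sin(φ) dρ dφ dθ.

Inner (ρ): 1458sin(φ)/5.
Middle (φ): 2916/5.
Outer (θ): 5832π/5.

Therefore the triple integral equals 5832π/5.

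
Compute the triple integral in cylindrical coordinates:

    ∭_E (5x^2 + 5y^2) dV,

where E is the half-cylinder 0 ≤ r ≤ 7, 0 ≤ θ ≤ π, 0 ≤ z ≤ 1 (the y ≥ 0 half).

In cylindrical coordinates, x = r cos(θ), y = r sin(θ), z = z, and dV = r dr dθ dz.

The integrand becomes 5r^2, so

    ∭_E (5x^2 + 5y^2) dV = ∫_{0}^{π} ∫_{0}^{7} ∫_{0}^{1} (5r^2) · r dz dr dθ.

Inner (z): 5r^3.
Middle (r from 0 to 7): 12005/4.
Outer (θ): 12005π/4.

Therefore the triple integral equals 12005π/4.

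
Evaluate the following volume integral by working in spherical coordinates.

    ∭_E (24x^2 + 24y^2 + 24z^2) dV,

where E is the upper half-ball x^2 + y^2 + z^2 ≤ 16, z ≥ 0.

In spherical coordinates, x = ρ sin(φ) cos(θ), y = ρ sin(φ) sin(θ), z = ρ cos(φ), and dV = ρ^2 sin(φ) dρ dφ dθ.

The integrand becomes 24ρ^2, so

    ∭_E (24x^2 + 24y^2 + 24z^2) dV = ∫_{0}^{2π} ∫_{0}^{π/2} ∫_{0}^{4} (24ρ^2) · ρ^2 sin(φ) dρ dφ dθ.

Inner (ρ): 24576sin(φ)/5.
Middle (φ): 24576/5.
Outer (θ): 49152π/5.

Therefore the triple integral equals 49152π/5.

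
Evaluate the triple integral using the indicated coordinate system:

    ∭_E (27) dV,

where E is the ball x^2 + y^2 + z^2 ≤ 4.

In spherical coordinates, x = ρ sin(φ) cos(θ), y = ρ sin(φ) sin(θ), z = ρ cos(φ), and dV = ρ^2 sin(φ) dρ dφ dθ.

The integrand becomes 27, so

    ∭_E (27) dV = ∫_{0}^{2π} ∫_{0}^{π} ∫_{0}^{2} (27) · ρ^2 sin(φ) dρ dφ dθ.

Inner (ρ): 72sin(φ).
Middle (φ): 144.
Outer (θ): 288π.

Therefore the triple integral equals 288π.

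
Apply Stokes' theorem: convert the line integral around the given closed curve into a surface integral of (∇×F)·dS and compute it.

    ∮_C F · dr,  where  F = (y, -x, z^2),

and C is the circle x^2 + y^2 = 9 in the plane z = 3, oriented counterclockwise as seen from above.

Let S be the flat disk x^2 + y^2 ≤ 9 in the plane z = 3, with upward unit normal n̂ = ẑ. By Stokes' theorem,

    ∮_C F · dr = ∬_S (∇ × F) · n̂ dS = ∬_D (curl F)_z dA,

where D is the disk x^2 + y^2 ≤ 9.

Compute the curl of F = (y, -x, z^2):
    (∇ × F)_x = ∂F_z/∂y - ∂F_y/∂z = 0,
    (∇ × F)_y = ∂F_x/∂z - ∂F_z/∂x = 0,
    (∇ × F)_z = ∂F_y/∂x - ∂F_x/∂y = -2.

On z = 3, (curl F)_z = -2.

Convert to polar (x = r cos θ, y = r sin θ, dA = r dr dθ); the integrand becomes -2, so

    ∬_D (curl F)_z dA = ∫_0^{2π} ∫_0^{3} (-2) · r dr dθ.

Inner (r from 0 to 3): -9.
Outer (θ from 0 to 2π): -18π.

Therefore ∮_C F · dr = -18π.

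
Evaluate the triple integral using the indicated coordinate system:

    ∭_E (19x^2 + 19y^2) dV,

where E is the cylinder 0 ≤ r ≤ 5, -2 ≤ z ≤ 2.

In cylindrical coordinates, x = r cos(θ), y = r sin(θ), z = z, and dV = r dr dθ dz.

The integrand becomes 19r^2, so

    ∭_E (19x^2 + 19y^2) dV = ∫_{0}^{2π} ∫_{0}^{5} ∫_{-2}^{2} (19r^2) · r dz dr dθ.

Inner (z): 76r^3.
Middle (r from 0 to 5): 11875.
Outer (θ): 23750π.

Therefore the triple integral equals 23750π.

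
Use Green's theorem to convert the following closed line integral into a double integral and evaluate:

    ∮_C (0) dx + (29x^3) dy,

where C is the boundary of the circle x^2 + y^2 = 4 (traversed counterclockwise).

Green's theorem converts the closed line integral into a double integral over the enclosed region D:

    ∮_C P dx + Q dy = ∬_D (∂Q/∂x - ∂P/∂y) dA.

Here P = 0, Q = 29x^3, so

    ∂Q/∂x = 87x^2,    ∂P/∂y = 0,
    ∂Q/∂x - ∂P/∂y = 87x^2.

D is the region x^2 + y^2 ≤ 4. Evaluating the double integral:

In polar coordinates (x = r cos θ, y = r sin θ, dA = r dr dθ) the integrand becomes 87r^2cos(θ)^2, so

    ∬_D (87x^2) dA = ∫_0^{2π} ∫_0^{2} (87r^2cos(θ)^2) · r dr dθ.

Inner (r from 0 to 2): 348cos(θ)^2.
Outer (θ from 0 to 2π): 348π.

Therefore ∮_C P dx + Q dy = 348π.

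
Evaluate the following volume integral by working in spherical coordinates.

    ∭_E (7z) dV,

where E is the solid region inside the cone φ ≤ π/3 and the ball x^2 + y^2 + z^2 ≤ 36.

In spherical coordinates, x = ρ sin(φ) cos(θ), y = ρ sin(φ) sin(θ), z = ρ cos(φ), and dV = ρ^2 sin(φ) dρ dφ dθ.

The integrand becomes 7ρ cos(φ), so

    ∭_E (7z) dV = ∫_{0}^{2π} ∫_{0}^{π/3} ∫_{0}^{6} (7ρ cos(φ)) · ρ^2 sin(φ) dρ dφ dθ.

Inner (ρ): 1134sin(2φ).
Middle (φ): 1701/2.
Outer (θ): 1701π.

Therefore the triple integral equals 1701π.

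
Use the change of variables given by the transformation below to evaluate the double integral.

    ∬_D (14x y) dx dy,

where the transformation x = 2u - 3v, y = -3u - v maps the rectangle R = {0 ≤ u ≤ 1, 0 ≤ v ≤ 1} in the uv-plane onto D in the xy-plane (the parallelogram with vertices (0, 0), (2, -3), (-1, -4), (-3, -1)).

Compute the Jacobian determinant of (x, y) with respect to (u, v):

    ∂(x,y)/∂(u,v) = | 2  -3 | = (2)(-1) - (-3)(-3) = -11.
                   | -3  -1 |

Its absolute value is |J| = 11 (the area scaling factor).

Substituting x = 2u - 3v, y = -3u - v into the integrand,

    14x y → -84u^2 + 98u v + 42v^2,

so the integral becomes

    ∬_R (-84u^2 + 98u v + 42v^2) · |J| du dv = ∫_0^1 ∫_0^1 (-924u^2 + 1078u v + 462v^2) dv du.

Inner (v): -924u^2 + 539u + 154.
Outer (u): 231/2.

Therefore ∬_D (14x y) dx dy = 231/2.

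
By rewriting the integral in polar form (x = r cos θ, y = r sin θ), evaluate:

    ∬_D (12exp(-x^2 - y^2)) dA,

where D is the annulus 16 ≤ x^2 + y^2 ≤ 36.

The region D is 4 ≤ r ≤ 6, 0 ≤ θ ≤ 2π in polar coordinates, where x = r cos(θ), y = r sin(θ), and dA = r dr dθ.

Under the substitution, the integrand becomes 12exp(-r^2), so

    ∬_D (12exp(-x^2 - y^2)) dA = ∫_{0}^{2π} ∫_{4}^{6} (12exp(-r^2)) · r dr dθ.

Inner integral (in r): ∫_{4}^{6} (12exp(-r^2)) · r dr = -(6 - 6exp(20))exp(-36).

Outer integral (in θ): ∫_{0}^{2π} (-(6 - 6exp(20))exp(-36)) dθ = -12π (1 - exp(20))exp(-36).

Therefore ∬_D (12exp(-x^2 - y^2)) dA = -12π (1 - exp(20))exp(-36).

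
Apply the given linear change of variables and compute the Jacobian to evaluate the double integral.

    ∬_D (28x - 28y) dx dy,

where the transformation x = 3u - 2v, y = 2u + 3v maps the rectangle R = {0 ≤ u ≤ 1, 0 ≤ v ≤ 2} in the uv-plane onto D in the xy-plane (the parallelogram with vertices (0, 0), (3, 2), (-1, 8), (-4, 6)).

Compute the Jacobian determinant of (x, y) with respect to (u, v):

    ∂(x,y)/∂(u,v) = | 3  -2 | = (3)(3) - (-2)(2) = 13.
                   | 2  3 |

Its absolute value is |J| = 13 (the area scaling factor).

Substituting x = 3u - 2v, y = 2u + 3v into the integrand,

    28x - 28y → 28u - 140v,

so the integral becomes

    ∬_R (28u - 140v) · |J| du dv = ∫_0^1 ∫_0^2 (364u - 1820v) dv du.

Inner (v): 728u - 3640.
Outer (u): -3276.

Therefore ∬_D (28x - 28y) dx dy = -3276.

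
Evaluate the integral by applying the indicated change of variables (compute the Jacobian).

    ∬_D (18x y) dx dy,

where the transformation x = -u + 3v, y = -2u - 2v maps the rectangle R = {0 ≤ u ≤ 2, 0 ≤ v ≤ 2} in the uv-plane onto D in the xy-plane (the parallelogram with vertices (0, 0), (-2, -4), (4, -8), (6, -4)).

Compute the Jacobian determinant of (x, y) with respect to (u, v):

    ∂(x,y)/∂(u,v) = | -1  3 | = (-1)(-2) - (3)(-2) = 8.
                   | -2  -2 |

Its absolute value is |J| = 8 (the area scaling factor).

Substituting x = -u + 3v, y = -2u - 2v into the integrand,

    18x y → 36u^2 - 72u v - 108v^2,

so the integral becomes

    ∬_R (36u^2 - 72u v - 108v^2) · |J| du dv = ∫_0^2 ∫_0^2 (288u^2 - 576u v - 864v^2) dv du.

Inner (v): 576u^2 - 1152u - 2304.
Outer (u): -5376.

Therefore ∬_D (18x y) dx dy = -5376.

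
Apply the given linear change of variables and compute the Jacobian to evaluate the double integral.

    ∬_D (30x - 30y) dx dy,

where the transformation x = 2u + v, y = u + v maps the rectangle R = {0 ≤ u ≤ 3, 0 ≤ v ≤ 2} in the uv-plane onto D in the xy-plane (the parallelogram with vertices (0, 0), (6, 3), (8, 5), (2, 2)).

Compute the Jacobian determinant of (x, y) with respect to (u, v):

    ∂(x,y)/∂(u,v) = | 2  1 | = (2)(1) - (1)(1) = 1.
                   | 1  1 |

Its absolute value is |J| = 1 (the area scaling factor).

Substituting x = 2u + v, y = u + v into the integrand,

    30x - 30y → 30u,

so the integral becomes

    ∬_R (30u) · |J| du dv = ∫_0^3 ∫_0^2 (30u) dv du.

Inner (v): 60u.
Outer (u): 270.

Therefore ∬_D (30x - 30y) dx dy = 270.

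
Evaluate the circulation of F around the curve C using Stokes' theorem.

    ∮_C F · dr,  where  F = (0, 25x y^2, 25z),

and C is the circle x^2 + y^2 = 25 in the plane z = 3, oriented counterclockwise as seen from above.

Let S be the flat disk x^2 + y^2 ≤ 25 in the plane z = 3, with upward unit normal n̂ = ẑ. By Stokes' theorem,

    ∮_C F · dr = ∬_S (∇ × F) · n̂ dS = ∬_D (curl F)_z dA,

where D is the disk x^2 + y^2 ≤ 25.

Compute the curl of F = (0, 25x y^2, 25z):
    (∇ × F)_x = ∂F_z/∂y - ∂F_y/∂z = 0,
    (∇ × F)_y = ∂F_x/∂z - ∂F_z/∂x = 0,
    (∇ × F)_z = ∂F_y/∂x - ∂F_x/∂y = 25y^2.

On z = 3, (curl F)_z = 25y^2.

Convert to polar (x = r cos θ, y = r sin θ, dA = r dr dθ); the integrand becomes 25r^2sin(θ)^2, so

    ∬_D (curl F)_z dA = ∫_0^{2π} ∫_0^{5} (25r^2sin(θ)^2) · r dr dθ.

Inner (r from 0 to 5): 15625sin(θ)^2/4.
Outer (θ from 0 to 2π): 15625π/4.

Therefore ∮_C F · dr = 15625π/4.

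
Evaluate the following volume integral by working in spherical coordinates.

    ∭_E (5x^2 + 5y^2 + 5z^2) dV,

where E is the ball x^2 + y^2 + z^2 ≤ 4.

In spherical coordinates, x = ρ sin(φ) cos(θ), y = ρ sin(φ) sin(θ), z = ρ cos(φ), and dV = ρ^2 sin(φ) dρ dφ dθ.

The integrand becomes 5ρ^2, so

    ∭_E (5x^2 + 5y^2 + 5z^2) dV = ∫_{0}^{2π} ∫_{0}^{π} ∫_{0}^{2} (5ρ^2) · ρ^2 sin(φ) dρ dφ dθ.

Inner (ρ): 32sin(φ).
Middle (φ): 64.
Outer (θ): 128π.

Therefore the triple integral equals 128π.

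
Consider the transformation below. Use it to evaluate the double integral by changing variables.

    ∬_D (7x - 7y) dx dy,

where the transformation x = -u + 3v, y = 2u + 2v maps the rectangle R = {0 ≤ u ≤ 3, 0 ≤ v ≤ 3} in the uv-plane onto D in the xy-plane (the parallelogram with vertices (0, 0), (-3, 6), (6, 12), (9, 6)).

Compute the Jacobian determinant of (x, y) with respect to (u, v):

    ∂(x,y)/∂(u,v) = | -1  3 | = (-1)(2) - (3)(2) = -8.
                   | 2  2 |

Its absolute value is |J| = 8 (the area scaling factor).

Substituting x = -u + 3v, y = 2u + 2v into the integrand,

    7x - 7y → -21u + 7v,

so the integral becomes

    ∬_R (-21u + 7v) · |J| du dv = ∫_0^3 ∫_0^3 (-168u + 56v) dv du.

Inner (v): 252 - 504u.
Outer (u): -1512.

Therefore ∬_D (7x - 7y) dx dy = -1512.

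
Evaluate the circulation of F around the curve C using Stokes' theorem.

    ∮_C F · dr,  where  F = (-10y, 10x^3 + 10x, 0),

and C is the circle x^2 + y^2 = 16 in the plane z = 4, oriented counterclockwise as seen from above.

Let S be the flat disk x^2 + y^2 ≤ 16 in the plane z = 4, with upward unit normal n̂ = ẑ. By Stokes' theorem,

    ∮_C F · dr = ∬_S (∇ × F) · n̂ dS = ∬_D (curl F)_z dA,

where D is the disk x^2 + y^2 ≤ 16.

Compute the curl of F = (-10y, 10x^3 + 10x, 0):
    (∇ × F)_x = ∂F_z/∂y - ∂F_y/∂z = 0,
    (∇ × F)_y = ∂F_x/∂z - ∂F_z/∂x = 0,
    (∇ × F)_z = ∂F_y/∂x - ∂F_x/∂y = 30x^2 + 20.

On z = 4, (curl F)_z = 30x^2 + 20.

Convert to polar (x = r cos θ, y = r sin θ, dA = r dr dθ); the integrand becomes 30r^2cos(θ)^2 + 20, so

    ∬_D (curl F)_z dA = ∫_0^{2π} ∫_0^{4} (30r^2cos(θ)^2 + 20) · r dr dθ.

Inner (r from 0 to 4): 1920cos(θ)^2 + 160.
Outer (θ from 0 to 2π): 2240π.

Therefore ∮_C F · dr = 2240π.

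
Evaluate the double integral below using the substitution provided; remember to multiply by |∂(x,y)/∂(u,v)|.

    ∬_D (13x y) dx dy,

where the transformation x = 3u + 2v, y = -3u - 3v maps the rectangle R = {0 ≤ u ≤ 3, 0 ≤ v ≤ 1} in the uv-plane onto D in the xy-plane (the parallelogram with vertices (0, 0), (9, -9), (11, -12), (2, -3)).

Compute the Jacobian determinant of (x, y) with respect to (u, v):

    ∂(x,y)/∂(u,v) = | 3  2 | = (3)(-3) - (2)(-3) = -3.
                   | -3  -3 |

Its absolute value is |J| = 3 (the area scaling factor).

Substituting x = 3u + 2v, y = -3u - 3v into the integrand,

    13x y → -117u^2 - 195u v - 78v^2,

so the integral becomes

    ∬_R (-117u^2 - 195u v - 78v^2) · |J| du dv = ∫_0^3 ∫_0^1 (-351u^2 - 585u v - 234v^2) dv du.

Inner (v): -351u^2 - 585u/2 - 78.
Outer (u): -18837/4.

Therefore ∬_D (13x y) dx dy = -18837/4.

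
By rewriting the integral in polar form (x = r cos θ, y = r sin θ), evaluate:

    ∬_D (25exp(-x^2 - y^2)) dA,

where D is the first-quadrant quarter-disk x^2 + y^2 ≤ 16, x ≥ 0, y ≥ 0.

The region D is 0 ≤ r ≤ 4, 0 ≤ θ ≤ π/2 in polar coordinates, where x = r cos(θ), y = r sin(θ), and dA = r dr dθ.

Under the substitution, the integrand becomes 25exp(-r^2), so

    ∬_D (25exp(-x^2 - y^2)) dA = ∫_{0}^{π/2} ∫_{0}^{4} (25exp(-r^2)) · r dr dθ.

Inner integral (in r): ∫_{0}^{4} (25exp(-r^2)) · r dr = 25/2 - 25exp(-16)/2.

Outer integral (in θ): ∫_{0}^{π/2} (25/2 - 25exp(-16)/2) dθ = -25π (1 - exp(16))exp(-16)/4.

Therefore ∬_D (25exp(-x^2 - y^2)) dA = -25π (1 - exp(16))exp(-16)/4.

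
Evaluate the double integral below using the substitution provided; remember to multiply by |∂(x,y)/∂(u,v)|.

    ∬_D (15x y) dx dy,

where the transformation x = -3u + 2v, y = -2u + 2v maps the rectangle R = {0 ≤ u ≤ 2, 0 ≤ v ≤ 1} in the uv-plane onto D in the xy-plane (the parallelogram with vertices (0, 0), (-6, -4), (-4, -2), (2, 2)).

Compute the Jacobian determinant of (x, y) with respect to (u, v):

    ∂(x,y)/∂(u,v) = | -3  2 | = (-3)(2) - (2)(-2) = -2.
                   | -2  2 |

Its absolute value is |J| = 2 (the area scaling factor).

Substituting x = -3u + 2v, y = -2u + 2v into the integrand,

    15x y → 90u^2 - 150u v + 60v^2,

so the integral becomes

    ∬_R (90u^2 - 150u v + 60v^2) · |J| du dv = ∫_0^2 ∫_0^1 (180u^2 - 300u v + 120v^2) dv du.

Inner (v): 180u^2 - 150u + 40.
Outer (u): 260.

Therefore ∬_D (15x y) dx dy = 260.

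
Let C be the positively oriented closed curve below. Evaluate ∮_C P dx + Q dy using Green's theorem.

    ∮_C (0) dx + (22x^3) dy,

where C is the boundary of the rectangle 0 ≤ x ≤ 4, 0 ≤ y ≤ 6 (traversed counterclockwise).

Green's theorem converts the closed line integral into a double integral over the enclosed region D:

    ∮_C P dx + Q dy = ∬_D (∂Q/∂x - ∂P/∂y) dA.

Here P = 0, Q = 22x^3, so

    ∂Q/∂x = 66x^2,    ∂P/∂y = 0,
    ∂Q/∂x - ∂P/∂y = 66x^2.

D is the region 0 ≤ x ≤ 4, 0 ≤ y ≤ 6. Evaluating the double integral:

    ∬_D (66x^2) dA = ∫_0^{4} ∫_0^{6} (66x^2) dy dx.

Inner (y from 0 to 6): 396x^2.
Outer (x from 0 to 4): 8448.

Therefore ∮_C P dx + Q dy = 8448.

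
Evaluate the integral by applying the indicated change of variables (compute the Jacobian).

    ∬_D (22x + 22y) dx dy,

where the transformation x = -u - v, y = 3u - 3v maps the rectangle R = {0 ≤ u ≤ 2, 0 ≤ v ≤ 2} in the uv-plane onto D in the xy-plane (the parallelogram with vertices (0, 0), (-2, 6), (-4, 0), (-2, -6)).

Compute the Jacobian determinant of (x, y) with respect to (u, v):

    ∂(x,y)/∂(u,v) = | -1  -1 | = (-1)(-3) - (-1)(3) = 6.
                   | 3  -3 |

Its absolute value is |J| = 6 (the area scaling factor).

Substituting x = -u - v, y = 3u - 3v into the integrand,

    22x + 22y → 44u - 88v,

so the integral becomes

    ∬_R (44u - 88v) · |J| du dv = ∫_0^2 ∫_0^2 (264u - 528v) dv du.

Inner (v): 528u - 1056.
Outer (u): -1056.

Therefore ∬_D (22x + 22y) dx dy = -1056.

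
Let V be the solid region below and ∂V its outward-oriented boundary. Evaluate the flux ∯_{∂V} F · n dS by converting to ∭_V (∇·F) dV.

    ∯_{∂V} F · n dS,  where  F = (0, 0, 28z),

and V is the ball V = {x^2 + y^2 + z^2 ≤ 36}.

By the divergence theorem,

    ∯_{∂V} F · n dS = ∭_V (∇ · F) dV.

Compute the divergence:
    ∇ · F = ∂F_x/∂x + ∂F_y/∂y + ∂F_z/∂z = 0 + 0 + 28 = 28.

In spherical coordinates, x = ρ sin(φ) cos(θ), y = ρ sin(φ) sin(θ), z = ρ cos(φ), dV = ρ^2 sin(φ) dρ dφ dθ, with 0 ≤ ρ ≤ 6, 0 ≤ φ ≤ π, 0 ≤ θ ≤ 2π.

The integrand, after substitution and multiplying by the volume element, becomes (28) · ρ^2 sin(φ), so

    ∭_V (∇·F) dV = ∫_0^{2π} ∫_0^{π} ∫_0^{6} (28) · ρ^2 sin(φ) dρ dφ dθ.

Inner (ρ from 0 to 6): 2016sin(φ).
Middle (φ from 0 to π): 4032.
Outer (θ from 0 to 2π): 8064π.

Therefore ∯_{∂V} F · n dS = 8064π.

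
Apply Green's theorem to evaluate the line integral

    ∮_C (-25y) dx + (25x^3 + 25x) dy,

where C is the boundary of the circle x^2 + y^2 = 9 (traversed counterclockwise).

Green's theorem converts the closed line integral into a double integral over the enclosed region D:

    ∮_C P dx + Q dy = ∬_D (∂Q/∂x - ∂P/∂y) dA.

Here P = -25y, Q = 25x^3 + 25x, so

    ∂Q/∂x = 75x^2 + 25,    ∂P/∂y = -25,
    ∂Q/∂x - ∂P/∂y = 75x^2 + 50.

D is the region x^2 + y^2 ≤ 9. Evaluating the double integral:

In polar coordinates (x = r cos θ, y = r sin θ, dA = r dr dθ) the integrand becomes 75r^2cos(θ)^2 + 50, so

    ∬_D (75x^2 + 50) dA = ∫_0^{2π} ∫_0^{3} (75r^2cos(θ)^2 + 50) · r dr dθ.

Inner (r from 0 to 3): 6075cos(θ)^2/4 + 225.
Outer (θ from 0 to 2π): 7875π/4.

Therefore ∮_C P dx + Q dy = 7875π/4.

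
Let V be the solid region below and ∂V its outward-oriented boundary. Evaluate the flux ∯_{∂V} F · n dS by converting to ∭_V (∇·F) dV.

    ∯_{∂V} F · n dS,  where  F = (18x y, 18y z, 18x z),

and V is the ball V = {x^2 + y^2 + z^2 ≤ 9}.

By the divergence theorem,

    ∯_{∂V} F · n dS = ∭_V (∇ · F) dV.

Compute the divergence:
    ∇ · F = ∂F_x/∂x + ∂F_y/∂y + ∂F_z/∂z = 18y + 18z + 18x = 18x + 18y + 18z.

In spherical coordinates, x = ρ sin(φ) cos(θ), y = ρ sin(φ) sin(θ), z = ρ cos(φ), dV = ρ^2 sin(φ) dρ dφ dθ, with 0 ≤ ρ ≤ 3, 0 ≤ φ ≤ π, 0 ≤ θ ≤ 2π.

The integrand, after substitution and multiplying by the volume element, becomes (18ρ (sqrt(2)sin(φ)sin(θ + π/4) + cos(φ))) · ρ^2 sin(φ), so

    ∭_V (∇·F) dV = ∫_0^{2π} ∫_0^{π} ∫_0^{3} (18ρ (sqrt(2)sin(φ)sin(θ + π/4) + cos(φ))) · ρ^2 sin(φ) dρ dφ dθ.

Inner (ρ from 0 to 3): 729(sqrt(2)sin(φ)sin(θ + π/4) + cos(φ))sin(φ)/2.
Middle (φ from 0 to π): 729sqrt(2)π sin(θ + π/4)/4.
Outer (θ from 0 to 2π): 0.

Therefore ∯_{∂V} F · n dS = 0.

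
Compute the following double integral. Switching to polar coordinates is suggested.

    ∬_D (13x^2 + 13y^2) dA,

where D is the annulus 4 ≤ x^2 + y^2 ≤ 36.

The region D is 2 ≤ r ≤ 6, 0 ≤ θ ≤ 2π in polar coordinates, where x = r cos(θ), y = r sin(θ), and dA = r dr dθ.

Under the substitution, the integrand becomes 13r^2, so

    ∬_D (13x^2 + 13y^2) dA = ∫_{0}^{2π} ∫_{2}^{6} (13r^2) · r dr dθ.

Inner integral (in r): ∫_{2}^{6} (13r^2) · r dr = 4160.

Outer integral (in θ): ∫_{0}^{2π} (4160) dθ = 8320π.

Therefore ∬_D (13x^2 + 13y^2) dA = 8320π.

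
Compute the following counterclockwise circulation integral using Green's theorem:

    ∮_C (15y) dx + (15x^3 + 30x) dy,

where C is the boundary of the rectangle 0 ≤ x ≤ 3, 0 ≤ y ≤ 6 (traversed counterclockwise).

Green's theorem converts the closed line integral into a double integral over the enclosed region D:

    ∮_C P dx + Q dy = ∬_D (∂Q/∂x - ∂P/∂y) dA.

Here P = 15y, Q = 15x^3 + 30x, so

    ∂Q/∂x = 45x^2 + 30,    ∂P/∂y = 15,
    ∂Q/∂x - ∂P/∂y = 45x^2 + 15.

D is the region 0 ≤ x ≤ 3, 0 ≤ y ≤ 6. Evaluating the double integral:

    ∬_D (45x^2 + 15) dA = ∫_0^{3} ∫_0^{6} (45x^2 + 15) dy dx.

Inner (y from 0 to 6): 270x^2 + 90.
Outer (x from 0 to 3): 2700.

Therefore ∮_C P dx + Q dy = 2700.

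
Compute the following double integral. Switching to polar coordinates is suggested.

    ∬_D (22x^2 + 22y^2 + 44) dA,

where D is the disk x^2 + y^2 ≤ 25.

The region D is 0 ≤ r ≤ 5, 0 ≤ θ ≤ 2π in polar coordinates, where x = r cos(θ), y = r sin(θ), and dA = r dr dθ.

Under the substitution, the integrand becomes 22r^2 + 44, so

    ∬_D (22x^2 + 22y^2 + 44) dA = ∫_{0}^{2π} ∫_{0}^{5} (22r^2 + 44) · r dr dθ.

Inner integral (in r): ∫_{0}^{5} (22r^2 + 44) · r dr = 7975/2.

Outer integral (in θ): ∫_{0}^{2π} (7975/2) dθ = 7975π.

Therefore ∬_D (22x^2 + 22y^2 + 44) dA = 7975π.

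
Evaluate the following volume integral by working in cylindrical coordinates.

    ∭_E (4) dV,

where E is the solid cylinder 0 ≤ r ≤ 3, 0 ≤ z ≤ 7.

In cylindrical coordinates, x = r cos(θ), y = r sin(θ), z = z, and dV = r dr dθ dz.

The integrand becomes 4, so

    ∭_E (4) dV = ∫_{0}^{2π} ∫_{0}^{3} ∫_{0}^{7} (4) · r dz dr dθ.

Inner (z): 28r.
Middle (r from 0 to 3): 126.
Outer (θ): 252π.

Therefore the triple integral equals 252π.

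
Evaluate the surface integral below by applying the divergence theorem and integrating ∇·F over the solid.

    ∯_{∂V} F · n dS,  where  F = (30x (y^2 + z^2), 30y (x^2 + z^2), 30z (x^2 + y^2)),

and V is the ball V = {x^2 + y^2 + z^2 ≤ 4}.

By the divergence theorem,

    ∯_{∂V} F · n dS = ∭_V (∇ · F) dV.

Compute the divergence:
    ∇ · F = ∂F_x/∂x + ∂F_y/∂y + ∂F_z/∂z = 30y^2 + 30z^2 + 30x^2 + 30z^2 + 30x^2 + 30y^2 = 60x^2 + 60y^2 + 60z^2.

In spherical coordinates, x = ρ sin(φ) cos(θ), y = ρ sin(φ) sin(θ), z = ρ cos(φ), dV = ρ^2 sin(φ) dρ dφ dθ, with 0 ≤ ρ ≤ 2, 0 ≤ φ ≤ π, 0 ≤ θ ≤ 2π.

The integrand, after substitution and multiplying by the volume element, becomes (60ρ^2) · ρ^2 sin(φ), so

    ∭_V (∇·F) dV = ∫_0^{2π} ∫_0^{π} ∫_0^{2} (60ρ^2) · ρ^2 sin(φ) dρ dφ dθ.

Inner (ρ from 0 to 2): 384sin(φ).
Middle (φ from 0 to π): 768.
Outer (θ from 0 to 2π): 1536π.

Therefore ∯_{∂V} F · n dS = 1536π.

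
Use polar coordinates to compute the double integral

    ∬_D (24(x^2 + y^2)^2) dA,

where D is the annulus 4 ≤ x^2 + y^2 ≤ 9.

The region D is 2 ≤ r ≤ 3, 0 ≤ θ ≤ 2π in polar coordinates, where x = r cos(θ), y = r sin(θ), and dA = r dr dθ.

Under the substitution, the integrand becomes 24r^4, so

    ∬_D (24(x^2 + y^2)^2) dA = ∫_{0}^{2π} ∫_{2}^{3} (24r^4) · r dr dθ.

Inner integral (in r): ∫_{2}^{3} (24r^4) · r dr = 2660.

Outer integral (in θ): ∫_{0}^{2π} (2660) dθ = 5320π.

Therefore ∬_D (24(x^2 + y^2)^2) dA = 5320π.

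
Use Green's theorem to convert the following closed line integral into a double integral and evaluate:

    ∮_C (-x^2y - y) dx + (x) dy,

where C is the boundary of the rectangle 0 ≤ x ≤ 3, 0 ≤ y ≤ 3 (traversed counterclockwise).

Green's theorem converts the closed line integral into a double integral over the enclosed region D:

    ∮_C P dx + Q dy = ∬_D (∂Q/∂x - ∂P/∂y) dA.

Here P = -x^2y - y, Q = x, so

    ∂Q/∂x = 1,    ∂P/∂y = -x^2 - 1,
    ∂Q/∂x - ∂P/∂y = x^2 + 2.

D is the region 0 ≤ x ≤ 3, 0 ≤ y ≤ 3. Evaluating the double integral:

    ∬_D (x^2 + 2) dA = ∫_0^{3} ∫_0^{3} (x^2 + 2) dy dx.

Inner (y from 0 to 3): 3x^2 + 6.
Outer (x from 0 to 3): 45.

Therefore ∮_C P dx + Q dy = 45.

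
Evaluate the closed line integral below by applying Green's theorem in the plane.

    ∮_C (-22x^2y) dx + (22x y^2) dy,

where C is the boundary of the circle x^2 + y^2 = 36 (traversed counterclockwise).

Green's theorem converts the closed line integral into a double integral over the enclosed region D:

    ∮_C P dx + Q dy = ∬_D (∂Q/∂x - ∂P/∂y) dA.

Here P = -22x^2y, Q = 22x y^2, so

    ∂Q/∂x = 22y^2,    ∂P/∂y = -22x^2,
    ∂Q/∂x - ∂P/∂y = 22x^2 + 22y^2.

D is the region x^2 + y^2 ≤ 36. Evaluating the double integral:

In polar coordinates (x = r cos θ, y = r sin θ, dA = r dr dθ) the integrand becomes 22r^2, so

    ∬_D (22x^2 + 22y^2) dA = ∫_0^{2π} ∫_0^{6} (22r^2) · r dr dθ.

Inner (r from 0 to 6): 7128.
Outer (θ from 0 to 2π): 14256π.

Therefore ∮_C P dx + Q dy = 14256π.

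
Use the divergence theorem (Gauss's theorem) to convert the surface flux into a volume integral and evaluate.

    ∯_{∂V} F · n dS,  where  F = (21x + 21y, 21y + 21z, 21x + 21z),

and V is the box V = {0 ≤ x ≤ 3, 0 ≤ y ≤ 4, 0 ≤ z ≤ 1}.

By the divergence theorem,

    ∯_{∂V} F · n dS = ∭_V (∇ · F) dV.

Compute the divergence:
    ∇ · F = ∂F_x/∂x + ∂F_y/∂y + ∂F_z/∂z = 21 + 21 + 21 = 63.

V is a rectangular box, so dV = dx dy dz with 0 ≤ x ≤ 3, 0 ≤ y ≤ 4, 0 ≤ z ≤ 1.

Integrate (63) over V as an iterated integral:

    ∭_V (∇·F) dV = ∫_0^{3} ∫_0^{4} ∫_0^{1} (63) dz dy dx.

Inner (z from 0 to 1): 63.
Middle (y from 0 to 4): 252.
Outer (x from 0 to 3): 756.

Therefore ∯_{∂V} F · n dS = 756.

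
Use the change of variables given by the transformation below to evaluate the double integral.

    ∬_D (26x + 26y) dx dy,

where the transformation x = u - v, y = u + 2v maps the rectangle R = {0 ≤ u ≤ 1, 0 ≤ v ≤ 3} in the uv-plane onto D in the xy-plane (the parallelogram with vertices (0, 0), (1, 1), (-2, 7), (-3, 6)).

Compute the Jacobian determinant of (x, y) with respect to (u, v):

    ∂(x,y)/∂(u,v) = | 1  -1 | = (1)(2) - (-1)(1) = 3.
                   | 1  2 |

Its absolute value is |J| = 3 (the area scaling factor).

Substituting x = u - v, y = u + 2v into the integrand,

    26x + 26y → 52u + 26v,

so the integral becomes

    ∬_R (52u + 26v) · |J| du dv = ∫_0^1 ∫_0^3 (156u + 78v) dv du.

Inner (v): 468u + 351.
Outer (u): 585.

Therefore ∬_D (26x + 26y) dx dy = 585.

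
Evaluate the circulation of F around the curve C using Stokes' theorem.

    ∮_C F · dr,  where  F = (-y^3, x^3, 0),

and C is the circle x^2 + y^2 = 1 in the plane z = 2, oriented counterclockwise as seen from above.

Let S be the flat disk x^2 + y^2 ≤ 1 in the plane z = 2, with upward unit normal n̂ = ẑ. By Stokes' theorem,

    ∮_C F · dr = ∬_S (∇ × F) · n̂ dS = ∬_D (curl F)_z dA,

where D is the disk x^2 + y^2 ≤ 1.

Compute the curl of F = (-y^3, x^3, 0):
    (∇ × F)_x = ∂F_z/∂y - ∂F_y/∂z = 0,
    (∇ × F)_y = ∂F_x/∂z - ∂F_z/∂x = 0,
    (∇ × F)_z = ∂F_y/∂x - ∂F_x/∂y = 3x^2 + 3y^2.

On z = 2, (curl F)_z = 3x^2 + 3y^2.

Convert to polar (x = r cos θ, y = r sin θ, dA = r dr dθ); the integrand becomes 3r^2, so

    ∬_D (curl F)_z dA = ∫_0^{2π} ∫_0^{1} (3r^2) · r dr dθ.

Inner (r from 0 to 1): 3/4.
Outer (θ from 0 to 2π): 3π/2.

Therefore ∮_C F · dr = 3π/2.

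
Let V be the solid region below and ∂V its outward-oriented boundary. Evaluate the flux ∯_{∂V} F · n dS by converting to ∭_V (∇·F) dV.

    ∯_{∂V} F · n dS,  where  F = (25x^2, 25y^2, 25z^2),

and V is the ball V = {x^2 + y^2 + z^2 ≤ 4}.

By the divergence theorem,

    ∯_{∂V} F · n dS = ∭_V (∇ · F) dV.

Compute the divergence:
    ∇ · F = ∂F_x/∂x + ∂F_y/∂y + ∂F_z/∂z = 50x + 50y + 50z.

In spherical coordinates, x = ρ sin(φ) cos(θ), y = ρ sin(φ) sin(θ), z = ρ cos(φ), dV = ρ^2 sin(φ) dρ dφ dθ, with 0 ≤ ρ ≤ 2, 0 ≤ φ ≤ π, 0 ≤ θ ≤ 2π.

The integrand, after substitution and multiplying by the volume element, becomes (50ρ (sqrt(2)sin(φ)sin(θ + π/4) + cos(φ))) · ρ^2 sin(φ), so

    ∭_V (∇·F) dV = ∫_0^{2π} ∫_0^{π} ∫_0^{2} (50ρ (sqrt(2)sin(φ)sin(θ + π/4) + cos(φ))) · ρ^2 sin(φ) dρ dφ dθ.

Inner (ρ from 0 to 2): 200(sqrt(2)sin(φ)sin(θ + π/4) + cos(φ))sin(φ).
Middle (φ from 0 to π): 100sqrt(2)π sin(θ + π/4).
Outer (θ from 0 to 2π): 0.

Therefore ∯_{∂V} F · n dS = 0.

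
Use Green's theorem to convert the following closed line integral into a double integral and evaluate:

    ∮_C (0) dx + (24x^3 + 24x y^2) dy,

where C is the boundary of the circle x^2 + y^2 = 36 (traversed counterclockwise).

Green's theorem converts the closed line integral into a double integral over the enclosed region D:

    ∮_C P dx + Q dy = ∬_D (∂Q/∂x - ∂P/∂y) dA.

Here P = 0, Q = 24x^3 + 24x y^2, so

    ∂Q/∂x = 72x^2 + 24y^2,    ∂P/∂y = 0,
    ∂Q/∂x - ∂P/∂y = 72x^2 + 24y^2.

D is the region x^2 + y^2 ≤ 36. Evaluating the double integral:

In polar coordinates (x = r cos θ, y = r sin θ, dA = r dr dθ) the integrand becomes 24r^2(cos(2θ) + 2), so

    ∬_D (72x^2 + 24y^2) dA = ∫_0^{2π} ∫_0^{6} (24r^2(cos(2θ) + 2)) · r dr dθ.

Inner (r from 0 to 6): 7776cos(2θ) + 15552.
Outer (θ from 0 to 2π): 31104π.

Therefore ∮_C P dx + Q dy = 31104π.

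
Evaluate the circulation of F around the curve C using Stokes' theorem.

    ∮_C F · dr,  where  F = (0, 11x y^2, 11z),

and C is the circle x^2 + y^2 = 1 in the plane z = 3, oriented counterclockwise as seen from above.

Let S be the flat disk x^2 + y^2 ≤ 1 in the plane z = 3, with upward unit normal n̂ = ẑ. By Stokes' theorem,

    ∮_C F · dr = ∬_S (∇ × F) · n̂ dS = ∬_D (curl F)_z dA,

where D is the disk x^2 + y^2 ≤ 1.

Compute the curl of F = (0, 11x y^2, 11z):
    (∇ × F)_x = ∂F_z/∂y - ∂F_y/∂z = 0,
    (∇ × F)_y = ∂F_x/∂z - ∂F_z/∂x = 0,
    (∇ × F)_z = ∂F_y/∂x - ∂F_x/∂y = 11y^2.

On z = 3, (curl F)_z = 11y^2.

Convert to polar (x = r cos θ, y = r sin θ, dA = r dr dθ); the integrand becomes 11r^2sin(θ)^2, so

    ∬_D (curl F)_z dA = ∫_0^{2π} ∫_0^{1} (11r^2sin(θ)^2) · r dr dθ.

Inner (r from 0 to 1): 11sin(θ)^2/4.
Outer (θ from 0 to 2π): 11π/4.

Therefore ∮_C F · dr = 11π/4.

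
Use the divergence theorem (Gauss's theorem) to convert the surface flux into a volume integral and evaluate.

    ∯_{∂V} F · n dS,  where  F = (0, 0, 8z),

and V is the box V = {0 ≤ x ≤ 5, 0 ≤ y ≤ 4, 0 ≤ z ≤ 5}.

By the divergence theorem,

    ∯_{∂V} F · n dS = ∭_V (∇ · F) dV.

Compute the divergence:
    ∇ · F = ∂F_x/∂x + ∂F_y/∂y + ∂F_z/∂z = 0 + 0 + 8 = 8.

V is a rectangular box, so dV = dx dy dz with 0 ≤ x ≤ 5, 0 ≤ y ≤ 4, 0 ≤ z ≤ 5.

Integrate (8) over V as an iterated integral:

    ∭_V (∇·F) dV = ∫_0^{5} ∫_0^{4} ∫_0^{5} (8) dz dy dx.

Inner (z from 0 to 5): 40.
Middle (y from 0 to 4): 160.
Outer (x from 0 to 5): 800.

Therefore ∯_{∂V} F · n dS = 800.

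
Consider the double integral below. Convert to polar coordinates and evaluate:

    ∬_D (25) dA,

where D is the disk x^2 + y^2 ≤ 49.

The region D is 0 ≤ r ≤ 7, 0 ≤ θ ≤ 2π in polar coordinates, where x = r cos(θ), y = r sin(θ), and dA = r dr dθ.

Under the substitution, the integrand becomes 25, so

    ∬_D (25) dA = ∫_{0}^{2π} ∫_{0}^{7} (25) · r dr dθ.

Inner integral (in r): ∫_{0}^{7} (25) · r dr = 1225/2.

Outer integral (in θ): ∫_{0}^{2π} (1225/2) dθ = 1225π.

Therefore ∬_D (25) dA = 1225π.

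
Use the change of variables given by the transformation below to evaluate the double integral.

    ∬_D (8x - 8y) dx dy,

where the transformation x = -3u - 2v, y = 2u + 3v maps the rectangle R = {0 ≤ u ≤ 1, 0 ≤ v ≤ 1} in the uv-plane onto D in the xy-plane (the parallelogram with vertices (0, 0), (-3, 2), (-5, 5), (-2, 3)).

Compute the Jacobian determinant of (x, y) with respect to (u, v):

    ∂(x,y)/∂(u,v) = | -3  -2 | = (-3)(3) - (-2)(2) = -5.
                   | 2  3 |

Its absolute value is |J| = 5 (the area scaling factor).

Substituting x = -3u - 2v, y = 2u + 3v into the integrand,

    8x - 8y → -40u - 40v,

so the integral becomes

    ∬_R (-40u - 40v) · |J| du dv = ∫_0^1 ∫_0^1 (-200u - 200v) dv du.

Inner (v): -200u - 100.
Outer (u): -200.

Therefore ∬_D (8x - 8y) dx dy = -200.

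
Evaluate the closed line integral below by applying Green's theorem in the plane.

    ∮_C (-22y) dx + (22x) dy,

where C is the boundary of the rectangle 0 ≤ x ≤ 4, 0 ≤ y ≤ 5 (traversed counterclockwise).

Green's theorem converts the closed line integral into a double integral over the enclosed region D:

    ∮_C P dx + Q dy = ∬_D (∂Q/∂x - ∂P/∂y) dA.

Here P = -22y, Q = 22x, so

    ∂Q/∂x = 22,    ∂P/∂y = -22,
    ∂Q/∂x - ∂P/∂y = 44.

D is the region 0 ≤ x ≤ 4, 0 ≤ y ≤ 5. Evaluating the double integral:

    ∬_D (44) dA = ∫_0^{4} ∫_0^{5} (44) dy dx.

Inner (y from 0 to 5): 220.
Outer (x from 0 to 4): 880.

Therefore ∮_C P dx + Q dy = 880.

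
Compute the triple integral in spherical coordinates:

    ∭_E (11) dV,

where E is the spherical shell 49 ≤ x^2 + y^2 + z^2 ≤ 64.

In spherical coordinates, x = ρ sin(φ) cos(θ), y = ρ sin(φ) sin(θ), z = ρ cos(φ), and dV = ρ^2 sin(φ) dρ dφ dθ.

The integrand becomes 11, so

    ∭_E (11) dV = ∫_{0}^{2π} ∫_{0}^{π} ∫_{7}^{8} (11) · ρ^2 sin(φ) dρ dφ dθ.

Inner (ρ): 1859sin(φ)/3.
Middle (φ): 3718/3.
Outer (θ): 7436π/3.

Therefore the triple integral equals 7436π/3.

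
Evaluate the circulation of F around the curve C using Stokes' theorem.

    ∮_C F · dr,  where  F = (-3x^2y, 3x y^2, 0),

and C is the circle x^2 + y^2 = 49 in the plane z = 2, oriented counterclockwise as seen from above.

Let S be the flat disk x^2 + y^2 ≤ 49 in the plane z = 2, with upward unit normal n̂ = ẑ. By Stokes' theorem,

    ∮_C F · dr = ∬_S (∇ × F) · n̂ dS = ∬_D (curl F)_z dA,

where D is the disk x^2 + y^2 ≤ 49.

Compute the curl of F = (-3x^2y, 3x y^2, 0):
    (∇ × F)_x = ∂F_z/∂y - ∂F_y/∂z = 0,
    (∇ × F)_y = ∂F_x/∂z - ∂F_z/∂x = 0,
    (∇ × F)_z = ∂F_y/∂x - ∂F_x/∂y = 3x^2 + 3y^2.

On z = 2, (curl F)_z = 3x^2 + 3y^2.

Convert to polar (x = r cos θ, y = r sin θ, dA = r dr dθ); the integrand becomes 3r^2, so

    ∬_D (curl F)_z dA = ∫_0^{2π} ∫_0^{7} (3r^2) · r dr dθ.

Inner (r from 0 to 7): 7203/4.
Outer (θ from 0 to 2π): 7203π/2.

Therefore ∮_C F · dr = 7203π/2.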